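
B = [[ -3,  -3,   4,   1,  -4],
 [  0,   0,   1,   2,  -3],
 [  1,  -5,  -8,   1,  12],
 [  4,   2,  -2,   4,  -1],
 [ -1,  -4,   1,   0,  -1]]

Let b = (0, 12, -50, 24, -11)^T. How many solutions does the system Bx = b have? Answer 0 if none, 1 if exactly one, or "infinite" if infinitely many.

Row reduce the augmented matrix [B | b].
R3 ← R3 + (1/3)·R1: [0, -6, -20/3, 4/3, 32/3, -50]
R4 ← R4 + (4/3)·R1: [0, -2, 10/3, 16/3, -19/3, 24]
R5 ← R5 − (1/3)·R1: [0, -3, -1/3, -1/3, 1/3, -11]
Swap R2 ↔ R3
R4 ← R4 − (1/3)·R2: [0, 0, 50/9, 44/9, -89/9, 122/3]
R5 ← R5 − (1/2)·R2: [0, 0, 3, -1, -5, 14]
R4 ← R4 − (50/9)·R3: [0, 0, 0, -56/9, 61/9, -26]
R5 ← R5 − (3)·R3: [0, 0, 0, -7, 4, -22]
R5 ← R5 − (9/8)·R4: [0, 0, 0, 0, -29/8, 29/4]
The echelon form has 5 nonzero rows, and every pivot lies in the first 5 columns, so rank(B) = rank([B|b]) = 5.
The system is consistent.
rank = 5 = number of unknowns, so the solution is unique.

1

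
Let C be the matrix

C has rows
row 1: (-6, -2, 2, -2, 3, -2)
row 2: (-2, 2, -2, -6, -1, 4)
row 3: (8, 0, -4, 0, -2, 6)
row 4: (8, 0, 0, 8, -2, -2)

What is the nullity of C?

3

Row reduce to echelon form.
R2 ← R2 − (1/3)·R1: [0, 8/3, -8/3, -16/3, -2, 14/3]
R3 ← R3 + (4/3)·R1: [0, -8/3, -4/3, -8/3, 2, 10/3]
R4 ← R4 + (4/3)·R1: [0, -8/3, 8/3, 16/3, 2, -14/3]
R3 ← R3 + R2: [0, 0, -4, -8, 0, 8]
R4 ← R4 + R2: [0, 0, 0, 0, 0, 0]
3 nonzero rows, so rank(C) = 3.
C has 6 columns; by rank–nullity, nullity = 6 − 3 = 3.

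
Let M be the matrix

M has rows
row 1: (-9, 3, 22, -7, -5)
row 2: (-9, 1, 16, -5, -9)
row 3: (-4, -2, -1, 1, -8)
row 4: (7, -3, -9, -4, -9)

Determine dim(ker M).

Row reduce to echelon form.
R2 ← R2 − R1: [0, -2, -6, 2, -4]
R3 ← R3 − (4/9)·R1: [0, -10/3, -97/9, 37/9, -52/9]
R4 ← R4 + (7/9)·R1: [0, -2/3, 73/9, -85/9, -116/9]
R3 ← R3 − (5/3)·R2: [0, 0, -7/9, 7/9, 8/9]
R4 ← R4 − (1/3)·R2: [0, 0, 91/9, -91/9, -104/9]
R4 ← R4 + (13)·R3: [0, 0, 0, 0, 0]
3 nonzero rows, so rank(M) = 3.
M has 5 columns; by rank–nullity, nullity = 5 − 3 = 2.

2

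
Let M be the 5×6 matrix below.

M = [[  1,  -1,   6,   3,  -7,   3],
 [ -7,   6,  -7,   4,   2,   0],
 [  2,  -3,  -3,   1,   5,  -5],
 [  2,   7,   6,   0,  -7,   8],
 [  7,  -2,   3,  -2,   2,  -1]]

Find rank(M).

5

Row reduce to echelon form.
R2 ← R2 + (7)·R1: [0, -1, 35, 25, -47, 21]
R3 ← R3 − (2)·R1: [0, -1, -15, -5, 19, -11]
R4 ← R4 − (2)·R1: [0, 9, -6, -6, 7, 2]
R5 ← R5 − (7)·R1: [0, 5, -39, -23, 51, -22]
R3 ← R3 − R2: [0, 0, -50, -30, 66, -32]
R4 ← R4 + (9)·R2: [0, 0, 309, 219, -416, 191]
R5 ← R5 + (5)·R2: [0, 0, 136, 102, -184, 83]
R4 ← R4 + (309/50)·R3: [0, 0, 0, 168/5, -203/25, -169/25]
R5 ← R5 + (68/25)·R3: [0, 0, 0, 102/5, -112/25, -101/25]
R5 ← R5 − (17/28)·R4: [0, 0, 0, 0, 9/20, 9/140]
Echelon form has 5 nonzero rows, so rank(M) = 5.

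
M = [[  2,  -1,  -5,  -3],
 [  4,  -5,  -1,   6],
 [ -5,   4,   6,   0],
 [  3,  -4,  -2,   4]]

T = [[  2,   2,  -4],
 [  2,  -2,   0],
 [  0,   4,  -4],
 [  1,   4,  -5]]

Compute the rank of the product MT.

2

First compute MT:
[[ -1, -26,  27],
 [  4,  38, -42],
 [ -2,   6,  -4],
 [  2,  22, -24]]
Now row reduce the product.
R2 ← R2 + (4)·R1: [0, -66, 66]
R3 ← R3 − (2)·R1: [0, 58, -58]
R4 ← R4 + (2)·R1: [0, -30, 30]
R3 ← R3 + (29/33)·R2: [0, 0, 0]
R4 ← R4 − (5/11)·R2: [0, 0, 0]
2 nonzero rows, so rank(MT) = 2.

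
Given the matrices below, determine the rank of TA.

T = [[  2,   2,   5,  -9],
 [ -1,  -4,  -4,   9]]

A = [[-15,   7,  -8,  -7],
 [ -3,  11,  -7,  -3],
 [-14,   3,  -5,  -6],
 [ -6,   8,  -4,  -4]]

2

First compute TA:
[[-52, -21, -19, -14],
 [ 29,   9,  20,   7]]
Now row reduce the product.
R2 ← R2 + (29/52)·R1: [0, -141/52, 489/52, -21/26]
2 nonzero rows, so rank(TA) = 2.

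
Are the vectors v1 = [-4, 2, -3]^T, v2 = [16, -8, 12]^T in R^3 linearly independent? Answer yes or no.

Form the matrix with these vectors as rows and row reduce.
R2 ← R2 + (4)·R1: [0, 0, 0]
1 nonzero row, so the 2 vectors span a space of dimension 1.
Since 1 < 2, the vectors are linearly dependent.

no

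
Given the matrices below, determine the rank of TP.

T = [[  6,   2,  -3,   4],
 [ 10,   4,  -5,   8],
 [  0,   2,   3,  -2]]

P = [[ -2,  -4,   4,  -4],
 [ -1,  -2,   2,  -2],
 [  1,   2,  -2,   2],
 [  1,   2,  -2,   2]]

1

First compute TP:
[[-13, -26,  26, -26],
 [-21, -42,  42, -42],
 [ -1,  -2,   2,  -2]]
Now row reduce the product.
R2 ← R2 − (21/13)·R1: [0, 0, 0, 0]
R3 ← R3 − (1/13)·R1: [0, 0, 0, 0]
1 nonzero row, so rank(TP) = 1.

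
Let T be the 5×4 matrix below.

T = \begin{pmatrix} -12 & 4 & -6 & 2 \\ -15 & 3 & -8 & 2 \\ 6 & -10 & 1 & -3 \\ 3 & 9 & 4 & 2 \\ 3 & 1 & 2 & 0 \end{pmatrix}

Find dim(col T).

2

Row reduce to echelon form.
R2 ← R2 − (5/4)·R1: [0, -2, -1/2, -1/2]
R3 ← R3 + (1/2)·R1: [0, -8, -2, -2]
R4 ← R4 + (1/4)·R1: [0, 10, 5/2, 5/2]
R5 ← R5 + (1/4)·R1: [0, 2, 1/2, 1/2]
R3 ← R3 − (4)·R2: [0, 0, 0, 0]
R4 ← R4 + (5)·R2: [0, 0, 0, 0]
R5 ← R5 + R2: [0, 0, 0, 0]
Echelon form has 2 nonzero rows, so rank(T) = 2.
The column space has dimension equal to the rank: 2.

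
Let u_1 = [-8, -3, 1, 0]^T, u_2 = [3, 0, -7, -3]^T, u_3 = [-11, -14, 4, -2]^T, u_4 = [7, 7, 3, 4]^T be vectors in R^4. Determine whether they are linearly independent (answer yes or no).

Form the matrix with these vectors as rows and row reduce.
R2 ← R2 + (3/8)·R1: [0, -9/8, -53/8, -3]
R3 ← R3 − (11/8)·R1: [0, -79/8, 21/8, -2]
R4 ← R4 + (7/8)·R1: [0, 35/8, 31/8, 4]
R3 ← R3 − (79/9)·R2: [0, 0, 547/9, 73/3]
R4 ← R4 + (35/9)·R2: [0, 0, -197/9, -23/3]
R4 ← R4 + (197/547)·R3: [0, 0, 0, 600/547]
4 nonzero rows, so the 4 vectors span a space of dimension 4.
Since 4 = 4, the vectors are linearly independent.

yes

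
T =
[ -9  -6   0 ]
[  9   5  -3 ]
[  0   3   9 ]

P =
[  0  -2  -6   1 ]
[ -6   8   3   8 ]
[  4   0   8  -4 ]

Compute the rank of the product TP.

2

First compute TP:
[[ 36, -30,  36, -57],
 [-42,  22, -63,  61],
 [ 18,  24,  81, -12]]
Now row reduce the product.
R2 ← R2 + (7/6)·R1: [0, -13, -21, -11/2]
R3 ← R3 − (1/2)·R1: [0, 39, 63, 33/2]
R3 ← R3 + (3)·R2: [0, 0, 0, 0]
2 nonzero rows, so rank(TP) = 2.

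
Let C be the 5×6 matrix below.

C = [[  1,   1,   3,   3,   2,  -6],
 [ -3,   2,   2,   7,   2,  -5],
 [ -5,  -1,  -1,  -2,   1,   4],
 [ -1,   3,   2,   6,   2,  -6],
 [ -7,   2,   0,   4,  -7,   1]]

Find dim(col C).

Row reduce to echelon form.
R2 ← R2 + (3)·R1: [0, 5, 11, 16, 8, -23]
R3 ← R3 + (5)·R1: [0, 4, 14, 13, 11, -26]
R4 ← R4 + R1: [0, 4, 5, 9, 4, -12]
R5 ← R5 + (7)·R1: [0, 9, 21, 25, 7, -41]
R3 ← R3 − (4/5)·R2: [0, 0, 26/5, 1/5, 23/5, -38/5]
R4 ← R4 − (4/5)·R2: [0, 0, -19/5, -19/5, -12/5, 32/5]
R5 ← R5 − (9/5)·R2: [0, 0, 6/5, -19/5, -37/5, 2/5]
R4 ← R4 + (19/26)·R3: [0, 0, 0, -95/26, 25/26, 11/13]
R5 ← R5 − (3/13)·R3: [0, 0, 0, -50/13, -110/13, 28/13]
R5 ← R5 − (20/19)·R4: [0, 0, 0, 0, -180/19, 24/19]
Echelon form has 5 nonzero rows, so rank(C) = 5.
The column space has dimension equal to the rank: 5.

5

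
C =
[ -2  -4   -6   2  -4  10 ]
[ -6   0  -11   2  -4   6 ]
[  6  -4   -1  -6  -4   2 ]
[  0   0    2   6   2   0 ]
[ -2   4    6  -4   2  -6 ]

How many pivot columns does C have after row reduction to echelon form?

Row reduce to echelon form.
R2 ← R2 − (3)·R1: [0, 12, 7, -4, 8, -24]
R3 ← R3 + (3)·R1: [0, -16, -19, 0, -16, 32]
R5 ← R5 − R1: [0, 8, 12, -6, 6, -16]
R3 ← R3 + (4/3)·R2: [0, 0, -29/3, -16/3, -16/3, 0]
R5 ← R5 − (2/3)·R2: [0, 0, 22/3, -10/3, 2/3, 0]
R4 ← R4 + (6/29)·R3: [0, 0, 0, 142/29, 26/29, 0]
R5 ← R5 + (22/29)·R3: [0, 0, 0, -214/29, -98/29, 0]
R5 ← R5 + (107/71)·R4: [0, 0, 0, 0, -144/71, 0]
Echelon form has 5 nonzero rows, so rank(C) = 5.
Each nonzero row contributes one pivot column: 5 pivot columns.

5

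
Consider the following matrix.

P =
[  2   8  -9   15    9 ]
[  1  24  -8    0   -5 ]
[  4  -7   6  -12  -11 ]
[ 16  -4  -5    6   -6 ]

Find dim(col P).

4

Row reduce to echelon form.
R2 ← R2 − (1/2)·R1: [0, 20, -7/2, -15/2, -19/2]
R3 ← R3 − (2)·R1: [0, -23, 24, -42, -29]
R4 ← R4 − (8)·R1: [0, -68, 67, -114, -78]
R3 ← R3 + (23/20)·R2: [0, 0, 799/40, -405/8, -1597/40]
R4 ← R4 + (17/5)·R2: [0, 0, 551/10, -279/2, -1103/10]
R4 ← R4 − (2204/799)·R3: [0, 0, 0, 117/799, -135/799]
Echelon form has 4 nonzero rows, so rank(P) = 4.
The column space has dimension equal to the rank: 4.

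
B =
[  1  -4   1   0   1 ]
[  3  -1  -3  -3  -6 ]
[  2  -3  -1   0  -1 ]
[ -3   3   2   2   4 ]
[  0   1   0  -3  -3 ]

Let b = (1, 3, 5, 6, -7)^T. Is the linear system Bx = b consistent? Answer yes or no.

no

Row reduce the augmented matrix [B | b].
R2 ← R2 − (3)·R1: [0, 11, -6, -3, -9, 0]
R3 ← R3 − (2)·R1: [0, 5, -3, 0, -3, 3]
R4 ← R4 + (3)·R1: [0, -9, 5, 2, 7, 9]
R3 ← R3 − (5/11)·R2: [0, 0, -3/11, 15/11, 12/11, 3]
R4 ← R4 + (9/11)·R2: [0, 0, 1/11, -5/11, -4/11, 9]
R5 ← R5 − (1/11)·R2: [0, 0, 6/11, -30/11, -24/11, -7]
R4 ← R4 + (1/3)·R3: [0, 0, 0, 0, 0, 10]
R5 ← R5 + (2)·R3: [0, 0, 0, 0, 0, -1]
R5 ← R5 + (1/10)·R4: [0, 0, 0, 0, 0, 0]
The echelon form has 4 nonzero rows; the last pivot sits in the augmented column, so rank(B) = 3 but rank([B|b]) = 4.
Since the ranks differ, the system is inconsistent.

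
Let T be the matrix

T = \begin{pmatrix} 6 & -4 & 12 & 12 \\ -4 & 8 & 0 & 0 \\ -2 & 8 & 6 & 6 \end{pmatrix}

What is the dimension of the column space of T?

Row reduce to echelon form.
R2 ← R2 + (2/3)·R1: [0, 16/3, 8, 8]
R3 ← R3 + (1/3)·R1: [0, 20/3, 10, 10]
R3 ← R3 − (5/4)·R2: [0, 0, 0, 0]
Echelon form has 2 nonzero rows, so rank(T) = 2.
The column space has dimension equal to the rank: 2.

2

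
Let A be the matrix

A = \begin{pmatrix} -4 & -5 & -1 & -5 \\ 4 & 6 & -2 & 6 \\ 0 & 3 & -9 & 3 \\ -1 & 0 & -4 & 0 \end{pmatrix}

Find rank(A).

Row reduce to echelon form.
R2 ← R2 + R1: [0, 1, -3, 1]
R4 ← R4 − (1/4)·R1: [0, 5/4, -15/4, 5/4]
R3 ← R3 − (3)·R2: [0, 0, 0, 0]
R4 ← R4 − (5/4)·R2: [0, 0, 0, 0]
Echelon form has 2 nonzero rows, so rank(A) = 2.

2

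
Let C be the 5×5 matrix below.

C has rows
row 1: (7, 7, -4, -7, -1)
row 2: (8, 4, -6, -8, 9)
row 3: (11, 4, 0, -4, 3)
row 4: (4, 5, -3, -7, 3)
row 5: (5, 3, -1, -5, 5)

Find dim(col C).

5

Row reduce to echelon form.
R2 ← R2 − (8/7)·R1: [0, -4, -10/7, 0, 71/7]
R3 ← R3 − (11/7)·R1: [0, -7, 44/7, 7, 32/7]
R4 ← R4 − (4/7)·R1: [0, 1, -5/7, -3, 25/7]
R5 ← R5 − (5/7)·R1: [0, -2, 13/7, 0, 40/7]
R3 ← R3 − (7/4)·R2: [0, 0, 123/14, 7, -369/28]
R4 ← R4 + (1/4)·R2: [0, 0, -15/14, -3, 171/28]
R5 ← R5 − (1/2)·R2: [0, 0, 18/7, 0, 9/14]
R4 ← R4 + (5/41)·R3: [0, 0, 0, -88/41, 9/2]
R5 ← R5 − (12/41)·R3: [0, 0, 0, -84/41, 9/2]
R5 ← R5 − (21/22)·R4: [0, 0, 0, 0, 9/44]
Echelon form has 5 nonzero rows, so rank(C) = 5.
The column space has dimension equal to the rank: 5.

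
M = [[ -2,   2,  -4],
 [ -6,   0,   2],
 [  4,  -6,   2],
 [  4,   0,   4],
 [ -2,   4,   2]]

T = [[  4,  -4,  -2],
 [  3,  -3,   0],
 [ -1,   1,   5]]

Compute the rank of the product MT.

2

First compute MT:
[[  2,  -2, -16],
 [-26,  26,  22],
 [ -4,   4,   2],
 [ 12, -12,  12],
 [  2,  -2,  14]]
Now row reduce the product.
R2 ← R2 + (13)·R1: [0, 0, -186]
R3 ← R3 + (2)·R1: [0, 0, -30]
R4 ← R4 − (6)·R1: [0, 0, 108]
R5 ← R5 − R1: [0, 0, 30]
R3 ← R3 − (5/31)·R2: [0, 0, 0]
R4 ← R4 + (18/31)·R2: [0, 0, 0]
R5 ← R5 + (5/31)·R2: [0, 0, 0]
2 nonzero rows, so rank(MT) = 2.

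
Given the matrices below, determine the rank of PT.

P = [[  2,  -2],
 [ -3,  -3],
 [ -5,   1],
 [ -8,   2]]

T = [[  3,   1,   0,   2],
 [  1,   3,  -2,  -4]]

2

First compute PT:
[[  4,  -4,   4,  12],
 [-12, -12,   6,   6],
 [-14,  -2,  -2, -14],
 [-22,  -2,  -4, -24]]
Now row reduce the product.
R2 ← R2 + (3)·R1: [0, -24, 18, 42]
R3 ← R3 + (7/2)·R1: [0, -16, 12, 28]
R4 ← R4 + (11/2)·R1: [0, -24, 18, 42]
R3 ← R3 − (2/3)·R2: [0, 0, 0, 0]
R4 ← R4 − R2: [0, 0, 0, 0]
2 nonzero rows, so rank(PT) = 2.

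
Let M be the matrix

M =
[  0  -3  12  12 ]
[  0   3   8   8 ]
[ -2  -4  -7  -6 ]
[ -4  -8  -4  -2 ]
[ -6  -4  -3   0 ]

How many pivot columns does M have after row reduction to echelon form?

3

Row reduce to echelon form.
Swap R1 ↔ R3
R4 ← R4 − (2)·R1: [0, 0, 10, 10]
R5 ← R5 − (3)·R1: [0, 8, 18, 18]
R3 ← R3 + R2: [0, 0, 20, 20]
R5 ← R5 − (8/3)·R2: [0, 0, -10/3, -10/3]
R4 ← R4 − (1/2)·R3: [0, 0, 0, 0]
R5 ← R5 + (1/6)·R3: [0, 0, 0, 0]
Echelon form has 3 nonzero rows, so rank(M) = 3.
Each nonzero row contributes one pivot column: 3 pivot columns.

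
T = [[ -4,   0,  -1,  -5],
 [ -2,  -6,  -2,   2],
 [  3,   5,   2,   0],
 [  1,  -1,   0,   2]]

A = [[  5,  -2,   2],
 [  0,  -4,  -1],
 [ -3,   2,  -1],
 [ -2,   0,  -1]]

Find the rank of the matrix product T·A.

2

First compute TA:
[[ -7,   6,  -2],
 [ -8,  24,   2],
 [  9, -22,  -1],
 [  1,   2,   1]]
Now row reduce the product.
R2 ← R2 − (8/7)·R1: [0, 120/7, 30/7]
R3 ← R3 + (9/7)·R1: [0, -100/7, -25/7]
R4 ← R4 + (1/7)·R1: [0, 20/7, 5/7]
R3 ← R3 + (5/6)·R2: [0, 0, 0]
R4 ← R4 − (1/6)·R2: [0, 0, 0]
2 nonzero rows, so rank(TA) = 2.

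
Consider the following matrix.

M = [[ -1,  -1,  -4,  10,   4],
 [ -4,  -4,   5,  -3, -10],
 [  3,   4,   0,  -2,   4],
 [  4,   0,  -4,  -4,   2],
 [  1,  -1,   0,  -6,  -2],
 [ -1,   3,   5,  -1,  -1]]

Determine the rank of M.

Row reduce to echelon form.
R2 ← R2 − (4)·R1: [0, 0, 21, -43, -26]
R3 ← R3 + (3)·R1: [0, 1, -12, 28, 16]
R4 ← R4 + (4)·R1: [0, -4, -20, 36, 18]
R5 ← R5 + R1: [0, -2, -4, 4, 2]
R6 ← R6 − R1: [0, 4, 9, -11, -5]
Swap R2 ↔ R3
R4 ← R4 + (4)·R2: [0, 0, -68, 148, 82]
R5 ← R5 + (2)·R2: [0, 0, -28, 60, 34]
R6 ← R6 − (4)·R2: [0, 0, 57, -123, -69]
R4 ← R4 + (68/21)·R3: [0, 0, 0, 184/21, -46/21]
R5 ← R5 + (4/3)·R3: [0, 0, 0, 8/3, -2/3]
R6 ← R6 − (19/7)·R3: [0, 0, 0, -44/7, 11/7]
R5 ← R5 − (7/23)·R4: [0, 0, 0, 0, 0]
R6 ← R6 + (33/46)·R4: [0, 0, 0, 0, 0]
Echelon form has 4 nonzero rows, so rank(M) = 4.

4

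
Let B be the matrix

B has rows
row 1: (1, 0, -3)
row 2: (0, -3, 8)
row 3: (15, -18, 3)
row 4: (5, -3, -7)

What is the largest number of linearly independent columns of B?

2

Row reduce to echelon form.
R3 ← R3 − (15)·R1: [0, -18, 48]
R4 ← R4 − (5)·R1: [0, -3, 8]
R3 ← R3 − (6)·R2: [0, 0, 0]
R4 ← R4 − R2: [0, 0, 0]
Echelon form has 2 nonzero rows, so rank(B) = 2.
The rank gives the maximum number of linearly independent columns: 2.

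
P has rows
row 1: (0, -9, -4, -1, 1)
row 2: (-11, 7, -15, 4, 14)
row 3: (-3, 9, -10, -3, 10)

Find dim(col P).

3

Row reduce to echelon form.
Swap R1 ↔ R2
R3 ← R3 − (3/11)·R1: [0, 78/11, -65/11, -45/11, 68/11]
R3 ← R3 + (26/33)·R2: [0, 0, -299/33, -161/33, 230/33]
Echelon form has 3 nonzero rows, so rank(P) = 3.
The column space has dimension equal to the rank: 3.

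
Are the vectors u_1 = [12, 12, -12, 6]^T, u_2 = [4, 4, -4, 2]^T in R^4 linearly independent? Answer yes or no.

no

Form the matrix with these vectors as rows and row reduce.
R2 ← R2 − (1/3)·R1: [0, 0, 0, 0]
1 nonzero row, so the 2 vectors span a space of dimension 1.
Since 1 < 2, the vectors are linearly dependent.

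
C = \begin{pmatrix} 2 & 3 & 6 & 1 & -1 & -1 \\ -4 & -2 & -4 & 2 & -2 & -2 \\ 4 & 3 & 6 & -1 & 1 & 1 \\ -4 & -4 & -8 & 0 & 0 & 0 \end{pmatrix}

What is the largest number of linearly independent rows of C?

Row reduce to echelon form.
R2 ← R2 + (2)·R1: [0, 4, 8, 4, -4, -4]
R3 ← R3 − (2)·R1: [0, -3, -6, -3, 3, 3]
R4 ← R4 + (2)·R1: [0, 2, 4, 2, -2, -2]
R3 ← R3 + (3/4)·R2: [0, 0, 0, 0, 0, 0]
R4 ← R4 − (1/2)·R2: [0, 0, 0, 0, 0, 0]
Echelon form has 2 nonzero rows, so rank(C) = 2.
The rank gives the maximum number of linearly independent rows: 2.

2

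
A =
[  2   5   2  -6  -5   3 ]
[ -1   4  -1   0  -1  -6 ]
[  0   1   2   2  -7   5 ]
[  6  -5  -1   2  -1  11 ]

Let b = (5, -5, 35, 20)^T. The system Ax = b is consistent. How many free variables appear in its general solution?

2

Row reduce the augmented matrix [A | b].
R2 ← R2 + (1/2)·R1: [0, 13/2, 0, -3, -7/2, -9/2, -5/2]
R4 ← R4 − (3)·R1: [0, -20, -7, 20, 14, 2, 5]
R3 ← R3 − (2/13)·R2: [0, 0, 2, 32/13, -84/13, 74/13, 460/13]
R4 ← R4 + (40/13)·R2: [0, 0, -7, 140/13, 42/13, -154/13, -35/13]
R4 ← R4 + (7/2)·R3: [0, 0, 0, 252/13, -252/13, 105/13, 1575/13]
The echelon form has 4 nonzero rows, and every pivot lies in the first 6 columns, so rank(A) = rank([A|b]) = 4.
The system is consistent.
Free variables = (unknowns) − (rank) = 6 − 4 = 2.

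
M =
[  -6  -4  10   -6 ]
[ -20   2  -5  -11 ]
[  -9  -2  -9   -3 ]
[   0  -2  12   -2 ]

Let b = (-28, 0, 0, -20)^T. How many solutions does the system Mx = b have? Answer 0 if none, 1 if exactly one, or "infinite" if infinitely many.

Row reduce the augmented matrix [M | b].
R2 ← R2 − (10/3)·R1: [0, 46/3, -115/3, 9, 280/3]
R3 ← R3 − (3/2)·R1: [0, 4, -24, 6, 42]
R3 ← R3 − (6/23)·R2: [0, 0, -14, 84/23, 406/23]
R4 ← R4 + (3/23)·R2: [0, 0, 7, -19/23, -180/23]
R4 ← R4 + (1/2)·R3: [0, 0, 0, 1, 1]
The echelon form has 4 nonzero rows, and every pivot lies in the first 4 columns, so rank(M) = rank([M|b]) = 4.
The system is consistent.
rank = 4 = number of unknowns, so the solution is unique.

1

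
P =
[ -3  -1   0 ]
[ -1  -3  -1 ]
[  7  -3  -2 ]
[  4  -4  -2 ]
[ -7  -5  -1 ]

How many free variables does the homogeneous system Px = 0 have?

1

Row reduce to echelon form.
R2 ← R2 − (1/3)·R1: [0, -8/3, -1]
R3 ← R3 + (7/3)·R1: [0, -16/3, -2]
R4 ← R4 + (4/3)·R1: [0, -16/3, -2]
R5 ← R5 − (7/3)·R1: [0, -8/3, -1]
R3 ← R3 − (2)·R2: [0, 0, 0]
R4 ← R4 − (2)·R2: [0, 0, 0]
R5 ← R5 − R2: [0, 0, 0]
2 nonzero rows, so rank(P) = 2.
P has 3 columns; by rank–nullity, nullity = 3 − 2 = 1.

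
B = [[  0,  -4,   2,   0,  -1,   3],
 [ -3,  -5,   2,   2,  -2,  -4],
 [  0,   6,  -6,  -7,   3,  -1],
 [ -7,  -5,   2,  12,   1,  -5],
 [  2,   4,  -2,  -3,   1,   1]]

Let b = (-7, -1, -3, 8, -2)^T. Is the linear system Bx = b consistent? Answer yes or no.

no

Row reduce the augmented matrix [B | b].
Swap R1 ↔ R2
R4 ← R4 − (7/3)·R1: [0, 20/3, -8/3, 22/3, 17/3, 13/3, 31/3]
R5 ← R5 + (2/3)·R1: [0, 2/3, -2/3, -5/3, -1/3, -5/3, -8/3]
R3 ← R3 + (3/2)·R2: [0, 0, -3, -7, 3/2, 7/2, -27/2]
R4 ← R4 + (5/3)·R2: [0, 0, 2/3, 22/3, 4, 28/3, -4/3]
R5 ← R5 + (1/6)·R2: [0, 0, -1/3, -5/3, -1/2, -7/6, -23/6]
R4 ← R4 + (2/9)·R3: [0, 0, 0, 52/9, 13/3, 91/9, -13/3]
R5 ← R5 − (1/9)·R3: [0, 0, 0, -8/9, -2/3, -14/9, -7/3]
R5 ← R5 + (2/13)·R4: [0, 0, 0, 0, 0, 0, -3]
The echelon form has 5 nonzero rows; the last pivot sits in the augmented column, so rank(B) = 4 but rank([B|b]) = 5.
Since the ranks differ, the system is inconsistent.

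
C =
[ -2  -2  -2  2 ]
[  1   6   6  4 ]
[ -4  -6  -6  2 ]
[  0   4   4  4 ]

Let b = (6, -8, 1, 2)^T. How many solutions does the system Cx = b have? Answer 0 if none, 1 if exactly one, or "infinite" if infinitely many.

Row reduce the augmented matrix [C | b].
R2 ← R2 + (1/2)·R1: [0, 5, 5, 5, -5]
R3 ← R3 − (2)·R1: [0, -2, -2, -2, -11]
R3 ← R3 + (2/5)·R2: [0, 0, 0, 0, -13]
R4 ← R4 − (4/5)·R2: [0, 0, 0, 0, 6]
R4 ← R4 + (6/13)·R3: [0, 0, 0, 0, 0]
The echelon form has 3 nonzero rows; the last pivot sits in the augmented column, so rank(C) = 2 but rank([C|b]) = 3.
Since the ranks differ, the system is inconsistent.
It has no solutions.

0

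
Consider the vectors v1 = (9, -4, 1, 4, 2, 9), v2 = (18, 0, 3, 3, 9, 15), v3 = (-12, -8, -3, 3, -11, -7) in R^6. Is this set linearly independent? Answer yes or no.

no

Form the matrix with these vectors as rows and row reduce.
R2 ← R2 − (2)·R1: [0, 8, 1, -5, 5, -3]
R3 ← R3 + (4/3)·R1: [0, -40/3, -5/3, 25/3, -25/3, 5]
R3 ← R3 + (5/3)·R2: [0, 0, 0, 0, 0, 0]
2 nonzero rows, so the 3 vectors span a space of dimension 2.
Since 2 < 3, the vectors are linearly dependent.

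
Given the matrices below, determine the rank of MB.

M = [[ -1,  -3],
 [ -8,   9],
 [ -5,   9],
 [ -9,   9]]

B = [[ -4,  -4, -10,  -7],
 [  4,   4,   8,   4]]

First compute MB:
[[ -8,  -8, -14,  -5],
 [ 68,  68, 152,  92],
 [ 56,  56, 122,  71],
 [ 72,  72, 162,  99]]
Now row reduce the product.
R2 ← R2 + (17/2)·R1: [0, 0, 33, 99/2]
R3 ← R3 + (7)·R1: [0, 0, 24, 36]
R4 ← R4 + (9)·R1: [0, 0, 36, 54]
R3 ← R3 − (8/11)·R2: [0, 0, 0, 0]
R4 ← R4 − (12/11)·R2: [0, 0, 0, 0]
2 nonzero rows, so rank(MB) = 2.

2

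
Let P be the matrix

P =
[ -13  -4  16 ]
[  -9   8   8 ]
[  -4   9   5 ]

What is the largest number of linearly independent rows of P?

3

Row reduce to echelon form.
R2 ← R2 − (9/13)·R1: [0, 140/13, -40/13]
R3 ← R3 − (4/13)·R1: [0, 133/13, 1/13]
R3 ← R3 − (19/20)·R2: [0, 0, 3]
Echelon form has 3 nonzero rows, so rank(P) = 3.
The rank gives the maximum number of linearly independent rows: 3.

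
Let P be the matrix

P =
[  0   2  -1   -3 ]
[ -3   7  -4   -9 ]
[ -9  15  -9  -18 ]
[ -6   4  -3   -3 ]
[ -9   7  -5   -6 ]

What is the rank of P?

Row reduce to echelon form.
Swap R1 ↔ R2
R3 ← R3 − (3)·R1: [0, -6, 3, 9]
R4 ← R4 − (2)·R1: [0, -10, 5, 15]
R5 ← R5 − (3)·R1: [0, -14, 7, 21]
R3 ← R3 + (3)·R2: [0, 0, 0, 0]
R4 ← R4 + (5)·R2: [0, 0, 0, 0]
R5 ← R5 + (7)·R2: [0, 0, 0, 0]
Echelon form has 2 nonzero rows, so rank(P) = 2.

2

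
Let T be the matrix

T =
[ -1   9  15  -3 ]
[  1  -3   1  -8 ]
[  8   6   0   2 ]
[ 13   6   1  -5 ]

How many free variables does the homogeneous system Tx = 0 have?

1

Row reduce to echelon form.
R2 ← R2 + R1: [0, 6, 16, -11]
R3 ← R3 + (8)·R1: [0, 78, 120, -22]
R4 ← R4 + (13)·R1: [0, 123, 196, -44]
R3 ← R3 − (13)·R2: [0, 0, -88, 121]
R4 ← R4 − (41/2)·R2: [0, 0, -132, 363/2]
R4 ← R4 − (3/2)·R3: [0, 0, 0, 0]
3 nonzero rows, so rank(T) = 3.
T has 4 columns; by rank–nullity, nullity = 4 − 3 = 1.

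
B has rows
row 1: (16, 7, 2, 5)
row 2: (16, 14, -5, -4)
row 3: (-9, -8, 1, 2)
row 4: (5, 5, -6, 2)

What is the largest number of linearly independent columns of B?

Row reduce to echelon form.
R2 ← R2 − R1: [0, 7, -7, -9]
R3 ← R3 + (9/16)·R1: [0, -65/16, 17/8, 77/16]
R4 ← R4 − (5/16)·R1: [0, 45/16, -53/8, 7/16]
R3 ← R3 + (65/112)·R2: [0, 0, -31/16, -23/56]
R4 ← R4 − (45/112)·R2: [0, 0, -61/16, 227/56]
R4 ← R4 − (61/31)·R3: [0, 0, 0, 1055/217]
Echelon form has 4 nonzero rows, so rank(B) = 4.
The rank gives the maximum number of linearly independent columns: 4.

4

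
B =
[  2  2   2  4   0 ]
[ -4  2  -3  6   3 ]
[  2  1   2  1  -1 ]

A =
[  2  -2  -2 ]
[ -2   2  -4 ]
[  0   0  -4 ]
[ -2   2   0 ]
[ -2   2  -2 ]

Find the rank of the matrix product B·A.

First compute BA:
[[ -8,   8, -20],
 [-30,  30,   6],
 [  2,  -2, -14]]
Now row reduce the product.
R2 ← R2 − (15/4)·R1: [0, 0, 81]
R3 ← R3 + (1/4)·R1: [0, 0, -19]
R3 ← R3 + (19/81)·R2: [0, 0, 0]
2 nonzero rows, so rank(BA) = 2.

2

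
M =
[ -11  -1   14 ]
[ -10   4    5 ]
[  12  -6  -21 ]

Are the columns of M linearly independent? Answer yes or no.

yes

Row reduce M to echelon form.
R2 ← R2 − (10/11)·R1: [0, 54/11, -85/11]
R3 ← R3 + (12/11)·R1: [0, -78/11, -63/11]
R3 ← R3 + (13/9)·R2: [0, 0, -152/9]
3 pivots among 3 columns.
Every column is a pivot column, so the columns are linearly independent.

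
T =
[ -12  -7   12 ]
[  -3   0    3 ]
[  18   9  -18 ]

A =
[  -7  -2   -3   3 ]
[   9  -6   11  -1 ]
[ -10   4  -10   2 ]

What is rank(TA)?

2

First compute TA:
[[-99, 114, -161,  -5],
 [ -9,  18, -21,  -3],
 [135, -162, 225,   9]]
Now row reduce the product.
R2 ← R2 − (1/11)·R1: [0, 84/11, -70/11, -28/11]
R3 ← R3 + (15/11)·R1: [0, -72/11, 60/11, 24/11]
R3 ← R3 + (6/7)·R2: [0, 0, 0, 0]
2 nonzero rows, so rank(TA) = 2.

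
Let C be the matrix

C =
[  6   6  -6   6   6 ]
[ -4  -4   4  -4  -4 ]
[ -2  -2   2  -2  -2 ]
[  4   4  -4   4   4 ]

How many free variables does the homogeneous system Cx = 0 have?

Row reduce to echelon form.
R2 ← R2 + (2/3)·R1: [0, 0, 0, 0, 0]
R3 ← R3 + (1/3)·R1: [0, 0, 0, 0, 0]
R4 ← R4 − (2/3)·R1: [0, 0, 0, 0, 0]
1 nonzero row, so rank(C) = 1.
C has 5 columns; by rank–nullity, nullity = 5 − 1 = 4.

4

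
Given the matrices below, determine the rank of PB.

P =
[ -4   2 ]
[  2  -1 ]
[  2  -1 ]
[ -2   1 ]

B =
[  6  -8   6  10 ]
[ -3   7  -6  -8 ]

1

First compute PB:
[[-30,  46, -36, -56],
 [ 15, -23,  18,  28],
 [ 15, -23,  18,  28],
 [-15,  23, -18, -28]]
Now row reduce the product.
R2 ← R2 + (1/2)·R1: [0, 0, 0, 0]
R3 ← R3 + (1/2)·R1: [0, 0, 0, 0]
R4 ← R4 − (1/2)·R1: [0, 0, 0, 0]
1 nonzero row, so rank(PB) = 1.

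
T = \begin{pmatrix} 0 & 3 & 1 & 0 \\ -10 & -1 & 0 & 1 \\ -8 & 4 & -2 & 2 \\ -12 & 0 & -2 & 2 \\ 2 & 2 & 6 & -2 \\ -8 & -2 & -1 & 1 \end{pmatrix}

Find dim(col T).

3

Row reduce to echelon form.
Swap R1 ↔ R2
R3 ← R3 − (4/5)·R1: [0, 24/5, -2, 6/5]
R4 ← R4 − (6/5)·R1: [0, 6/5, -2, 4/5]
R5 ← R5 + (1/5)·R1: [0, 9/5, 6, -9/5]
R6 ← R6 − (4/5)·R1: [0, -6/5, -1, 1/5]
R3 ← R3 − (8/5)·R2: [0, 0, -18/5, 6/5]
R4 ← R4 − (2/5)·R2: [0, 0, -12/5, 4/5]
R5 ← R5 − (3/5)·R2: [0, 0, 27/5, -9/5]
R6 ← R6 + (2/5)·R2: [0, 0, -3/5, 1/5]
R4 ← R4 − (2/3)·R3: [0, 0, 0, 0]
R5 ← R5 + (3/2)·R3: [0, 0, 0, 0]
R6 ← R6 − (1/6)·R3: [0, 0, 0, 0]
Echelon form has 3 nonzero rows, so rank(T) = 3.
The column space has dimension equal to the rank: 3.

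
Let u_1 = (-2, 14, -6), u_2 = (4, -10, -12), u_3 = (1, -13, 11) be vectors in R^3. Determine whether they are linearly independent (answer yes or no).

Form the matrix with these vectors as rows and row reduce.
R2 ← R2 + (2)·R1: [0, 18, -24]
R3 ← R3 + (1/2)·R1: [0, -6, 8]
R3 ← R3 + (1/3)·R2: [0, 0, 0]
2 nonzero rows, so the 3 vectors span a space of dimension 2.
Since 2 < 3, the vectors are linearly dependent.

no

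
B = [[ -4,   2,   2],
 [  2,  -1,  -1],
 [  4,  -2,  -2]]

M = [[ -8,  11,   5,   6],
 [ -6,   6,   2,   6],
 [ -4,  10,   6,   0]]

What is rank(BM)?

First compute BM:
[[ 12, -12,  -4, -12],
 [ -6,   6,   2,   6],
 [-12,  12,   4,  12]]
Now row reduce the product.
R2 ← R2 + (1/2)·R1: [0, 0, 0, 0]
R3 ← R3 + R1: [0, 0, 0, 0]
1 nonzero row, so rank(BM) = 1.

1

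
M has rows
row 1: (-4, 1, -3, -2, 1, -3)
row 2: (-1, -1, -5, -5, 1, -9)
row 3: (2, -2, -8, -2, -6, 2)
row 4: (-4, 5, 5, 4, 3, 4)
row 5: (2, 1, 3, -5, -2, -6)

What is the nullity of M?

Row reduce to echelon form.
R2 ← R2 − (1/4)·R1: [0, -5/4, -17/4, -9/2, 3/4, -33/4]
R3 ← R3 + (1/2)·R1: [0, -3/2, -19/2, -3, -11/2, 1/2]
R4 ← R4 − R1: [0, 4, 8, 6, 2, 7]
R5 ← R5 + (1/2)·R1: [0, 3/2, 3/2, -6, -3/2, -15/2]
R3 ← R3 − (6/5)·R2: [0, 0, -22/5, 12/5, -32/5, 52/5]
R4 ← R4 + (16/5)·R2: [0, 0, -28/5, -42/5, 22/5, -97/5]
R5 ← R5 + (6/5)·R2: [0, 0, -18/5, -57/5, -3/5, -87/5]
R4 ← R4 − (14/11)·R3: [0, 0, 0, -126/11, 138/11, -359/11]
R5 ← R5 − (9/11)·R3: [0, 0, 0, -147/11, 51/11, -285/11]
R5 ← R5 − (7/6)·R4: [0, 0, 0, 0, -10, 73/6]
5 nonzero rows, so rank(M) = 5.
M has 6 columns; by rank–nullity, nullity = 6 − 5 = 1.

1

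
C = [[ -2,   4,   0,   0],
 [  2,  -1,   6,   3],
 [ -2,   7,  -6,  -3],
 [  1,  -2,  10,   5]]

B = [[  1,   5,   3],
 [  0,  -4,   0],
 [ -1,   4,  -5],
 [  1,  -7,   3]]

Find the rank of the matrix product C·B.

3

First compute CB:
[[ -2, -26,  -6],
 [ -1,  17, -15],
 [  1, -41,  15],
 [ -4,  18, -32]]
Now row reduce the product.
R2 ← R2 − (1/2)·R1: [0, 30, -12]
R3 ← R3 + (1/2)·R1: [0, -54, 12]
R4 ← R4 − (2)·R1: [0, 70, -20]
R3 ← R3 + (9/5)·R2: [0, 0, -48/5]
R4 ← R4 − (7/3)·R2: [0, 0, 8]
R4 ← R4 + (5/6)·R3: [0, 0, 0]
3 nonzero rows, so rank(CB) = 3.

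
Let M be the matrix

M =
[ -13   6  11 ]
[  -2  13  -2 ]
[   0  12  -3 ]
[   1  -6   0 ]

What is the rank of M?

Row reduce to echelon form.
R2 ← R2 − (2/13)·R1: [0, 157/13, -48/13]
R4 ← R4 + (1/13)·R1: [0, -72/13, 11/13]
R3 ← R3 − (156/157)·R2: [0, 0, 105/157]
R4 ← R4 + (72/157)·R2: [0, 0, -133/157]
R4 ← R4 + (19/15)·R3: [0, 0, 0]
Echelon form has 3 nonzero rows, so rank(M) = 3.

3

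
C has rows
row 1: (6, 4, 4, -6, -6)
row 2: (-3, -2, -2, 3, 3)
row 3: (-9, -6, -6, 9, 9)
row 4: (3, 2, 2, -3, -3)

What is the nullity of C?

Row reduce to echelon form.
R2 ← R2 + (1/2)·R1: [0, 0, 0, 0, 0]
R3 ← R3 + (3/2)·R1: [0, 0, 0, 0, 0]
R4 ← R4 − (1/2)·R1: [0, 0, 0, 0, 0]
1 nonzero row, so rank(C) = 1.
C has 5 columns; by rank–nullity, nullity = 5 − 1 = 4.

4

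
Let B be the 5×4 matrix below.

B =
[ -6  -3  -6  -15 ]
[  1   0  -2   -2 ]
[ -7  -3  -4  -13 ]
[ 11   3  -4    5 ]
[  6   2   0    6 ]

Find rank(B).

2

Row reduce to echelon form.
R2 ← R2 + (1/6)·R1: [0, -1/2, -3, -9/2]
R3 ← R3 − (7/6)·R1: [0, 1/2, 3, 9/2]
R4 ← R4 + (11/6)·R1: [0, -5/2, -15, -45/2]
R5 ← R5 + R1: [0, -1, -6, -9]
R3 ← R3 + R2: [0, 0, 0, 0]
R4 ← R4 − (5)·R2: [0, 0, 0, 0]
R5 ← R5 − (2)·R2: [0, 0, 0, 0]
Echelon form has 2 nonzero rows, so rank(B) = 2.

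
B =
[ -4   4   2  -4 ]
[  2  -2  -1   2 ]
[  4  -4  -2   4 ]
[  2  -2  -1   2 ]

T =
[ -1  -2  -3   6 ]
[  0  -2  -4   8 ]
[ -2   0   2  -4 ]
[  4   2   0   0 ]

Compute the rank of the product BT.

First compute BT:
[[-16,  -8,   0,   0],
 [  8,   4,   0,   0],
 [ 16,   8,   0,   0],
 [  8,   4,   0,   0]]
Now row reduce the product.
R2 ← R2 + (1/2)·R1: [0, 0, 0, 0]
R3 ← R3 + R1: [0, 0, 0, 0]
R4 ← R4 + (1/2)·R1: [0, 0, 0, 0]
1 nonzero row, so rank(BT) = 1.

1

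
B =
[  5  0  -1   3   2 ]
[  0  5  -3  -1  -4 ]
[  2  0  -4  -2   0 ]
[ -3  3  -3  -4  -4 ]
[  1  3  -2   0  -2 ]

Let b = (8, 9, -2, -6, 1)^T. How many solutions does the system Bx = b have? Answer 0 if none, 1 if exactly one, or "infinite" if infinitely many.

Row reduce the augmented matrix [B | b].
R3 ← R3 − (2/5)·R1: [0, 0, -18/5, -16/5, -4/5, -26/5]
R4 ← R4 + (3/5)·R1: [0, 3, -18/5, -11/5, -14/5, -6/5]
R5 ← R5 − (1/5)·R1: [0, 3, -9/5, -3/5, -12/5, -3/5]
R4 ← R4 − (3/5)·R2: [0, 0, -9/5, -8/5, -2/5, -33/5]
R5 ← R5 − (3/5)·R2: [0, 0, 0, 0, 0, -6]
R4 ← R4 − (1/2)·R3: [0, 0, 0, 0, 0, -4]
R5 ← R5 − (3/2)·R4: [0, 0, 0, 0, 0, 0]
The echelon form has 4 nonzero rows; the last pivot sits in the augmented column, so rank(B) = 3 but rank([B|b]) = 4.
Since the ranks differ, the system is inconsistent.
It has no solutions.

0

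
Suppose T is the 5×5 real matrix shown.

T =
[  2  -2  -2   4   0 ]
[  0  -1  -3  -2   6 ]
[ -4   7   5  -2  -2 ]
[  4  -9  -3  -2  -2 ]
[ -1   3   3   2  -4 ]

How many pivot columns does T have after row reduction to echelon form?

Row reduce to echelon form.
R3 ← R3 + (2)·R1: [0, 3, 1, 6, -2]
R4 ← R4 − (2)·R1: [0, -5, 1, -10, -2]
R5 ← R5 + (1/2)·R1: [0, 2, 2, 4, -4]
R3 ← R3 + (3)·R2: [0, 0, -8, 0, 16]
R4 ← R4 − (5)·R2: [0, 0, 16, 0, -32]
R5 ← R5 + (2)·R2: [0, 0, -4, 0, 8]
R4 ← R4 + (2)·R3: [0, 0, 0, 0, 0]
R5 ← R5 − (1/2)·R3: [0, 0, 0, 0, 0]
Echelon form has 3 nonzero rows, so rank(T) = 3.
Each nonzero row contributes one pivot column: 3 pivot columns.

3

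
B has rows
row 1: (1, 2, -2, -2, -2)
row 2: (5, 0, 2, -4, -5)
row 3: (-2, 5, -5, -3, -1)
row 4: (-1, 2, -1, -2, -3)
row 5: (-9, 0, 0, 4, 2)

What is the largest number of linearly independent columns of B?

Row reduce to echelon form.
R2 ← R2 − (5)·R1: [0, -10, 12, 6, 5]
R3 ← R3 + (2)·R1: [0, 9, -9, -7, -5]
R4 ← R4 + R1: [0, 4, -3, -4, -5]
R5 ← R5 + (9)·R1: [0, 18, -18, -14, -16]
R3 ← R3 + (9/10)·R2: [0, 0, 9/5, -8/5, -1/2]
R4 ← R4 + (2/5)·R2: [0, 0, 9/5, -8/5, -3]
R5 ← R5 + (9/5)·R2: [0, 0, 18/5, -16/5, -7]
R4 ← R4 − R3: [0, 0, 0, 0, -5/2]
R5 ← R5 − (2)·R3: [0, 0, 0, 0, -6]
R5 ← R5 − (12/5)·R4: [0, 0, 0, 0, 0]
Echelon form has 4 nonzero rows, so rank(B) = 4.
The rank gives the maximum number of linearly independent columns: 4.

4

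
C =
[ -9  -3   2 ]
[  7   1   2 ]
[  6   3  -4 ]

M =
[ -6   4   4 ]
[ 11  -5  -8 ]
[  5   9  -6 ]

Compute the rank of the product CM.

2

First compute CM:
[[ 31,  -3, -24],
 [-21,  41,   8],
 [-23, -27,  24]]
Now row reduce the product.
R2 ← R2 + (21/31)·R1: [0, 1208/31, -256/31]
R3 ← R3 + (23/31)·R1: [0, -906/31, 192/31]
R3 ← R3 + (3/4)·R2: [0, 0, 0]
2 nonzero rows, so rank(CM) = 2.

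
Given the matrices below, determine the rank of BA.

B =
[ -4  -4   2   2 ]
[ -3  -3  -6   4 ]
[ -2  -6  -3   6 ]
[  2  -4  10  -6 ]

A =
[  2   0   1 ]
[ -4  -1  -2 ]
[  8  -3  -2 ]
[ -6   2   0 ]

3

First compute BA:
[[ 12,   2,   0],
 [-66,  29,  15],
 [-40,  27,  16],
 [136, -38, -10]]
Now row reduce the product.
R2 ← R2 + (11/2)·R1: [0, 40, 15]
R3 ← R3 + (10/3)·R1: [0, 101/3, 16]
R4 ← R4 − (34/3)·R1: [0, -182/3, -10]
R3 ← R3 − (101/120)·R2: [0, 0, 27/8]
R4 ← R4 + (91/60)·R2: [0, 0, 51/4]
R4 ← R4 − (34/9)·R3: [0, 0, 0]
3 nonzero rows, so rank(BA) = 3.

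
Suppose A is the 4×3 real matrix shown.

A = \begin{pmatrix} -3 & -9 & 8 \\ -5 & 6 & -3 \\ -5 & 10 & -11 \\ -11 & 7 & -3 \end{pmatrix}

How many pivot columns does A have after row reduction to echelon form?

Row reduce to echelon form.
R2 ← R2 − (5/3)·R1: [0, 21, -49/3]
R3 ← R3 − (5/3)·R1: [0, 25, -73/3]
R4 ← R4 − (11/3)·R1: [0, 40, -97/3]
R3 ← R3 − (25/21)·R2: [0, 0, -44/9]
R4 ← R4 − (40/21)·R2: [0, 0, -11/9]
R4 ← R4 − (1/4)·R3: [0, 0, 0]
Echelon form has 3 nonzero rows, so rank(A) = 3.
Each nonzero row contributes one pivot column: 3 pivot columns.

3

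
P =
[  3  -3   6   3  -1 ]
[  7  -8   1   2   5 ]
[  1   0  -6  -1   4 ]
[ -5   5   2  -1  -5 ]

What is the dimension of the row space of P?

3

Row reduce to echelon form.
R2 ← R2 − (7/3)·R1: [0, -1, -13, -5, 22/3]
R3 ← R3 − (1/3)·R1: [0, 1, -8, -2, 13/3]
R4 ← R4 + (5/3)·R1: [0, 0, 12, 4, -20/3]
R3 ← R3 + R2: [0, 0, -21, -7, 35/3]
R4 ← R4 + (4/7)·R3: [0, 0, 0, 0, 0]
Echelon form has 3 nonzero rows, so rank(P) = 3.
The row space has dimension equal to the rank: 3.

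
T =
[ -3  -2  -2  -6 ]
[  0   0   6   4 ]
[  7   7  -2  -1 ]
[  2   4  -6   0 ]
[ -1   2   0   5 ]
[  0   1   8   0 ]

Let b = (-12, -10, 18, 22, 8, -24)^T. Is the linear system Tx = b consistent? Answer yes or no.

yes

Row reduce the augmented matrix [T | b].
R3 ← R3 + (7/3)·R1: [0, 7/3, -20/3, -15, -10]
R4 ← R4 + (2/3)·R1: [0, 8/3, -22/3, -4, 14]
R5 ← R5 − (1/3)·R1: [0, 8/3, 2/3, 7, 12]
Swap R2 ↔ R3
R4 ← R4 − (8/7)·R2: [0, 0, 2/7, 92/7, 178/7]
R5 ← R5 − (8/7)·R2: [0, 0, 58/7, 169/7, 164/7]
R6 ← R6 − (3/7)·R2: [0, 0, 76/7, 45/7, -138/7]
R4 ← R4 − (1/21)·R3: [0, 0, 0, 272/21, 544/21]
R5 ← R5 − (29/21)·R3: [0, 0, 0, 391/21, 782/21]
R6 ← R6 − (38/21)·R3: [0, 0, 0, -17/21, -34/21]
R5 ← R5 − (23/16)·R4: [0, 0, 0, 0, 0]
R6 ← R6 + (1/16)·R4: [0, 0, 0, 0, 0]
The echelon form has 4 nonzero rows, and every pivot lies in the first 4 columns, so rank(T) = rank([T|b]) = 4.
The system is consistent.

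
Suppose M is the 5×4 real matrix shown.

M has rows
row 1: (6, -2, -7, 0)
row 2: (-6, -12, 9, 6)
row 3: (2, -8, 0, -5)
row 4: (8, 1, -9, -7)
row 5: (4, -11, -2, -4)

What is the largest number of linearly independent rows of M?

3

Row reduce to echelon form.
R2 ← R2 + R1: [0, -14, 2, 6]
R3 ← R3 − (1/3)·R1: [0, -22/3, 7/3, -5]
R4 ← R4 − (4/3)·R1: [0, 11/3, 1/3, -7]
R5 ← R5 − (2/3)·R1: [0, -29/3, 8/3, -4]
R3 ← R3 − (11/21)·R2: [0, 0, 9/7, -57/7]
R4 ← R4 + (11/42)·R2: [0, 0, 6/7, -38/7]
R5 ← R5 − (29/42)·R2: [0, 0, 9/7, -57/7]
R4 ← R4 − (2/3)·R3: [0, 0, 0, 0]
R5 ← R5 − R3: [0, 0, 0, 0]
Echelon form has 3 nonzero rows, so rank(M) = 3.
The rank gives the maximum number of linearly independent rows: 3.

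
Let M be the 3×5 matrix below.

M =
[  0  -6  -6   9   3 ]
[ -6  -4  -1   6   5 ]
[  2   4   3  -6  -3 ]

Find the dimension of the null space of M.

3

Row reduce to echelon form.
Swap R1 ↔ R2
R3 ← R3 + (1/3)·R1: [0, 8/3, 8/3, -4, -4/3]
R3 ← R3 + (4/9)·R2: [0, 0, 0, 0, 0]
2 nonzero rows, so rank(M) = 2.
M has 5 columns; by rank–nullity, nullity = 5 − 2 = 3.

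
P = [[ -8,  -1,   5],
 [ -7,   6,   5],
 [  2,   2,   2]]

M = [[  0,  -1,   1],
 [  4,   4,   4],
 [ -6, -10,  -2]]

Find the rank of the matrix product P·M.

2

First compute PM:
[[-34, -46, -22],
 [ -6, -19,   7],
 [ -4, -14,   6]]
Now row reduce the product.
R2 ← R2 − (3/17)·R1: [0, -185/17, 185/17]
R3 ← R3 − (2/17)·R1: [0, -146/17, 146/17]
R3 ← R3 − (146/185)·R2: [0, 0, 0]
2 nonzero rows, so rank(PM) = 2.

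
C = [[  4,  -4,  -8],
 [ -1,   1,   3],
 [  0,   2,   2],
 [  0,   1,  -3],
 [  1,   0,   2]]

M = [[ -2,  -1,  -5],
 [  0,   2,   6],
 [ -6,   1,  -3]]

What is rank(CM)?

First compute CM:
[[ 40, -20, -20],
 [-16,   6,   2],
 [-12,   6,   6],
 [ 18,  -1,  15],
 [-14,   1, -11]]
Now row reduce the product.
R2 ← R2 + (2/5)·R1: [0, -2, -6]
R3 ← R3 + (3/10)·R1: [0, 0, 0]
R4 ← R4 − (9/20)·R1: [0, 8, 24]
R5 ← R5 + (7/20)·R1: [0, -6, -18]
R4 ← R4 + (4)·R2: [0, 0, 0]
R5 ← R5 − (3)·R2: [0, 0, 0]
2 nonzero rows, so rank(CM) = 2.

2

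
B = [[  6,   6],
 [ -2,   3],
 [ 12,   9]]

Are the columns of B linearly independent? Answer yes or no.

yes

Row reduce B to echelon form.
R2 ← R2 + (1/3)·R1: [0, 5]
R3 ← R3 − (2)·R1: [0, -3]
R3 ← R3 + (3/5)·R2: [0, 0]
2 pivots among 2 columns.
Every column is a pivot column, so the columns are linearly independent.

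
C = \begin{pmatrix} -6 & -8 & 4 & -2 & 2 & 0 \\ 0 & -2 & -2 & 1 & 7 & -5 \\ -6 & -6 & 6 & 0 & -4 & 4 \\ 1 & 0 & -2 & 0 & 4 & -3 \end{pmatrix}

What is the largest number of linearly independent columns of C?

Row reduce to echelon form.
R3 ← R3 − R1: [0, 2, 2, 2, -6, 4]
R4 ← R4 + (1/6)·R1: [0, -4/3, -4/3, -1/3, 13/3, -3]
R3 ← R3 + R2: [0, 0, 0, 3, 1, -1]
R4 ← R4 − (2/3)·R2: [0, 0, 0, -1, -1/3, 1/3]
R4 ← R4 + (1/3)·R3: [0, 0, 0, 0, 0, 0]
Echelon form has 3 nonzero rows, so rank(C) = 3.
The rank gives the maximum number of linearly independent columns: 3.

3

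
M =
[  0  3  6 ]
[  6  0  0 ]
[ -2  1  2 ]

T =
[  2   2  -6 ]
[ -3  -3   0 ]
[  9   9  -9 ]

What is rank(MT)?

2

First compute MT:
[[ 45,  45, -54],
 [ 12,  12, -36],
 [ 11,  11,  -6]]
Now row reduce the product.
R2 ← R2 − (4/15)·R1: [0, 0, -108/5]
R3 ← R3 − (11/45)·R1: [0, 0, 36/5]
R3 ← R3 + (1/3)·R2: [0, 0, 0]
2 nonzero rows, so rank(MT) = 2.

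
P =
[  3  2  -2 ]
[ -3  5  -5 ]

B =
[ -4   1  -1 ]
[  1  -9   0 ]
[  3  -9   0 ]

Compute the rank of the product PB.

First compute PB:
[[-16,   3,  -3],
 [  2,  -3,   3]]
Now row reduce the product.
R2 ← R2 + (1/8)·R1: [0, -21/8, 21/8]
2 nonzero rows, so rank(PB) = 2.

2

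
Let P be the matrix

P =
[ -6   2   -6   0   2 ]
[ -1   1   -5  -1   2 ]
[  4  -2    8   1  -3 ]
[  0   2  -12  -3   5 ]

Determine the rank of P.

Row reduce to echelon form.
R2 ← R2 − (1/6)·R1: [0, 2/3, -4, -1, 5/3]
R3 ← R3 + (2/3)·R1: [0, -2/3, 4, 1, -5/3]
R3 ← R3 + R2: [0, 0, 0, 0, 0]
R4 ← R4 − (3)·R2: [0, 0, 0, 0, 0]
Echelon form has 2 nonzero rows, so rank(P) = 2.

2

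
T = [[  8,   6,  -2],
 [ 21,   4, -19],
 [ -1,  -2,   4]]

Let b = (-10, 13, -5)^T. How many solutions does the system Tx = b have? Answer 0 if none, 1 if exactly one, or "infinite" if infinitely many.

Row reduce the augmented matrix [T | b].
R2 ← R2 − (21/8)·R1: [0, -47/4, -55/4, 157/4]
R3 ← R3 + (1/8)·R1: [0, -5/4, 15/4, -25/4]
R3 ← R3 − (5/47)·R2: [0, 0, 245/47, -490/47]
The echelon form has 3 nonzero rows, and every pivot lies in the first 3 columns, so rank(T) = rank([T|b]) = 3.
The system is consistent.
rank = 3 = number of unknowns, so the solution is unique.

1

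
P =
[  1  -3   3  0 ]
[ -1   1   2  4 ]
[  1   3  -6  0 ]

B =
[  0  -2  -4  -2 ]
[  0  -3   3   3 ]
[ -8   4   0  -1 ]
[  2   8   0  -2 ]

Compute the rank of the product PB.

First compute PB:
[[-24,  19, -13, -14],
 [ -8,  39,   7,  -5],
 [ 48, -35,   5,  13]]
Now row reduce the product.
R2 ← R2 − (1/3)·R1: [0, 98/3, 34/3, -1/3]
R3 ← R3 + (2)·R1: [0, 3, -21, -15]
R3 ← R3 − (9/98)·R2: [0, 0, -1080/49, -1467/98]
3 nonzero rows, so rank(PB) = 3.

3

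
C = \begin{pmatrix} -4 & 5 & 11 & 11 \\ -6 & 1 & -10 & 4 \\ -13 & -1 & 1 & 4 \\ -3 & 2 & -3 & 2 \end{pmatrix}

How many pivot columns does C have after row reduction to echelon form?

Row reduce to echelon form.
R2 ← R2 − (3/2)·R1: [0, -13/2, -53/2, -25/2]
R3 ← R3 − (13/4)·R1: [0, -69/4, -139/4, -127/4]
R4 ← R4 − (3/4)·R1: [0, -7/4, -45/4, -25/4]
R3 ← R3 − (69/26)·R2: [0, 0, 925/26, 37/26]
R4 ← R4 − (7/26)·R2: [0, 0, -107/26, -75/26]
R4 ← R4 + (107/925)·R3: [0, 0, 0, -68/25]
Echelon form has 4 nonzero rows, so rank(C) = 4.
Each nonzero row contributes one pivot column: 4 pivot columns.

4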